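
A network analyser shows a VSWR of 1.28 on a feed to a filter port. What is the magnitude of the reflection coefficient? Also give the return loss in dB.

|Γ| = (S − 1)/(S + 1) = (1.28 − 1)/(1.28 + 1) = 0.28/2.28
RL = −20·log₁₀|Γ| = −20·log₁₀(0.123)

|Γ| ≈ 0.123; return loss ≈ 18.2 dB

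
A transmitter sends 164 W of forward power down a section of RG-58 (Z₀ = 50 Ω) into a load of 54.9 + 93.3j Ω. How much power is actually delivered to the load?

|Γ| = |(4.9 + j93.3)/(104.9 + j93.3)| = 0.666
|Γ|² = 0.443
P_refl = |Γ|²·P_inc = 72.6 W, P_del = (1 − |Γ|²)·P_inc = 91.4 W

P_delivered ≈ 91.4 W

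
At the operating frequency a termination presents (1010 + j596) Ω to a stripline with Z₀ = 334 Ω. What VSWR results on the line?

VSWR ≈ 4.17

Γ = (Z_L − Z_0)/(Z_L + Z_0) = (676 + j596)/(1344 + j596)
|Γ| = 901/1470 = 0.613
VSWR = (1 + |Γ|)/(1 − |Γ|) = 1.61/0.387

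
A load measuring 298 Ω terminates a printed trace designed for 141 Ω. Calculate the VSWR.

VSWR ≈ 2.11

Γ = (298 − 141)/(298 + 141) = 0.358
VSWR = (1 + 0.358)/(1 − 0.358)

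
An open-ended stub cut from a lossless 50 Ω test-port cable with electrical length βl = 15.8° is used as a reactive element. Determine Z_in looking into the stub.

Z_in ≈ −j177 Ω

tan(βl) = 0.283
For an open-ended stub, Z_in = −jZ_0·cot(βl) = −jZ_0/tan(βl)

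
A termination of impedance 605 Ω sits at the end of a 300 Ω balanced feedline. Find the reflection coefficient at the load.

Γ = (Z_L − Z_0)/(Z_L + Z_0) = (605 − 300)/(605 + 300) = 305/905

Γ = 0.337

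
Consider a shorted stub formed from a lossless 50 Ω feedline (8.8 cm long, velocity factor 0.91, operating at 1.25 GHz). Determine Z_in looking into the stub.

Z_in ≈ −j34.9 Ω

λ = v/f = 0.91·c / 1.25 GHz = 0.218 m
βl = 2π·l/λ = 2π × 0.403 = 145°
tan(βl) = -0.699
For a shorted stub, Z_in = jZ_0·tan(βl)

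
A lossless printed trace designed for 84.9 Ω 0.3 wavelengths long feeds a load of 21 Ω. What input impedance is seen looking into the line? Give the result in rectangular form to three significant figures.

Z_in ≈ 139 − j155 Ω

βl = 2π × 0.3 = 108°
tan(βl) = tan(108°) = -3.08
Z_in = Z_0·(Z_L + jZ_0·tanβl)/(Z_0 + jZ_L·tanβl)
     = 84.9·(21 − j261)/(84.9 − j64.6)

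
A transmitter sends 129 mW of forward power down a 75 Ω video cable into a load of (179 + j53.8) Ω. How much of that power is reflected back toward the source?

|Γ| = |(104 + j53.8)/(254 + j53.8)| = 0.451
|Γ|² = 0.203
P_refl = |Γ|²·P_inc = 26.2 mW, P_del = (1 − |Γ|²)·P_inc = 103 mW

P_reflected ≈ 26.2 mW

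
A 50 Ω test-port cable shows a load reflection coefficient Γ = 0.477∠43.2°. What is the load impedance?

Z_L = Z_0·(1 + Γ)/(1 − Γ) = 50·(1.35 + j0.327)/(0.652 − j0.327)

Z_L ≈ 72.6 + j61.4 Ω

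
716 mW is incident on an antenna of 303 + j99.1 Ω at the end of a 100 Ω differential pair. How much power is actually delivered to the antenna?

P_delivered ≈ 504 mW

|Γ| = |(203 + j99.1)/(403 + j99.1)| = 0.544
|Γ|² = 0.296
P_refl = |Γ|²·P_inc = 212 mW, P_del = (1 − |Γ|²)·P_inc = 504 mW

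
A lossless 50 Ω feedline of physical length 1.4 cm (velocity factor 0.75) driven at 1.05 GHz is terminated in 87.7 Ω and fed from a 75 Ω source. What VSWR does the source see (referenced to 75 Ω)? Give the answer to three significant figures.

λ = v/f = 0.75·c / 1.05 GHz = 0.214 m
βl = 2π·l/λ = 2π × 0.0653 = 23.5°
tan(βl) = 0.435
Z_in = Z_0·(Z_L + jZ_0·tanβl)/(Z_0 + jZ_L·tanβl) = 65.9 − j28.5 Ω
Γ_s = (Z_in − Z_s)/(Z_in + Z_s) = (-9.09 − j28.5)/(141 − j28.5), |Γ_s| = 0.208
VSWR = (1 + |Γ_s|)/(1 − |Γ_s|)

VSWR ≈ 1.53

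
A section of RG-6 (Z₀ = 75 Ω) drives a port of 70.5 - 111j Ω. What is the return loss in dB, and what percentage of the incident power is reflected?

RL ≈ 4.34 dB; 36.8% of incident power reflected

Γ = (-4.5 − j111)/(145.5 − j111), |Γ| = 0.607
RL = −20·log₁₀(0.607) = 4.34 dB
P_refl/P_inc = |Γ|² = 0.368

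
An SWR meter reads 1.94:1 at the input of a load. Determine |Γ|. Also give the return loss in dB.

|Γ| = (S − 1)/(S + 1) = (1.94 − 1)/(1.94 + 1) = 0.94/2.94
RL = −20·log₁₀|Γ| = −20·log₁₀(0.32)

|Γ| ≈ 0.32; return loss ≈ 9.9 dB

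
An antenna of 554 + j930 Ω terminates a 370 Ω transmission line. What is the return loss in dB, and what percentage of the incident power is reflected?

RL ≈ 2.82 dB; 52.3% of incident power reflected

Γ = (184 + j930)/(924 + j930), |Γ| = 0.723
RL = −20·log₁₀(0.723) = 2.82 dB
P_refl/P_inc = |Γ|² = 0.523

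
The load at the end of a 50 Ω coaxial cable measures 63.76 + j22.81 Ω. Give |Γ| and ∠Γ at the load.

Γ = (Z_L − Z_0)/(Z_L + Z_0) = (13.76 + j22.81)/(113.8 + j22.81)
|Γ| = 26.6/116 = 0.23

Γ ≈ 0.23 ∠ 47.6°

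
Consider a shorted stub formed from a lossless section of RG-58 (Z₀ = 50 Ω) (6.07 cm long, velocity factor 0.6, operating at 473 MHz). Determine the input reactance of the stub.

X_in ≈ 78.2 Ω (inductive)

λ = v/f = 0.6·c / 473 MHz = 0.381 m
βl = 2π·l/λ = 2π × 0.16 = 57.4°
tan(βl) = 1.56
For a shorted stub, Z_in = jZ_0·tan(βl)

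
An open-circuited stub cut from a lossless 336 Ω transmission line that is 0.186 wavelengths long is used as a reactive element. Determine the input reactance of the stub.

X_in ≈ -143 Ω (capacitive)

βl = 2π × 0.186 = 67°
tan(βl) = 2.35
For an open-circuited stub, Z_in = −jZ_0·cot(βl) = −jZ_0/tan(βl)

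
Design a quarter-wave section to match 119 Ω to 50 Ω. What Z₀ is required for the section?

Z_qwt ≈ 77.1 Ω

Z_qwt = √(Z_0·R_L) = √(50 × 119) = √5950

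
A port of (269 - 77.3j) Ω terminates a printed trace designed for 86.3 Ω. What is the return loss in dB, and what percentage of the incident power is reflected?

RL ≈ 5.26 dB; 29.8% of incident power reflected

Γ = (182.7 − j77.3)/(355.3 − j77.3), |Γ| = 0.546
RL = −20·log₁₀(0.546) = 5.26 dB
P_refl/P_inc = |Γ|² = 0.298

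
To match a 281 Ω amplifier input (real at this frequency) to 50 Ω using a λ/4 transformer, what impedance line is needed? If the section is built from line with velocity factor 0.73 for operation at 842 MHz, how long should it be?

Z_qwt ≈ 119 Ω; length ≈ 6.5 cm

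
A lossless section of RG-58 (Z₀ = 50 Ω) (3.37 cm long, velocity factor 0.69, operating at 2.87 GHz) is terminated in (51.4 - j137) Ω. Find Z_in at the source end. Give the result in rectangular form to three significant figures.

Z_in ≈ 234 − j227 Ω

λ = v/f = 0.69·c / 2.87 GHz = 0.0721 m
βl = 2π·l/λ = 2π × 0.467 = 168°
tan(βl) = tan(168°) = -0.209
Z_in = Z_0·(Z_L + jZ_0·tanβl)/(Z_0 + jZ_L·tanβl)
     = 50·(51.4 − j147)/(21.4 − j10.7)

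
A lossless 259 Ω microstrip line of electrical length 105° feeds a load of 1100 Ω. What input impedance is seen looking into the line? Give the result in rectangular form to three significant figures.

tan(βl) = tan(105°) = -3.73
Z_in = Z_0·(Z_L + jZ_0·tanβl)/(Z_0 + jZ_L·tanβl)
     = 259·(1100 − j967)/(259 − j4110)

Z_in ≈ 65.1 + j65.3 Ω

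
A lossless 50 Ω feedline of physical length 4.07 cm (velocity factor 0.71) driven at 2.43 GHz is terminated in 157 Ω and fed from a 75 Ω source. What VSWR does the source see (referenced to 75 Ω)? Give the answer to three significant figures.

λ = v/f = 0.71·c / 2.43 GHz = 0.0877 m
βl = 2π·l/λ = 2π × 0.464 = 167°
tan(βl) = -0.228
Z_in = Z_0·(Z_L + jZ_0·tanβl)/(Z_0 + jZ_L·tanβl) = 109 + j66.8 Ω
Γ_s = (Z_in − Z_s)/(Z_in + Z_s) = (34.2 + j66.8)/(184 + j66.8), |Γ_s| = 0.383
VSWR = (1 + |Γ_s|)/(1 − |Γ_s|)

VSWR ≈ 2.24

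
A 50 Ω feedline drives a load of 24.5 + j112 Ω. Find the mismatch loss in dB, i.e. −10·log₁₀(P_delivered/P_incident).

mismatch loss ≈ 5.67 dB

Γ = (-25.5 + j112)/(74.5 + j112), |Γ| = 0.854
|Γ|² = 0.729, so P_del/P_inc = 1 − |Γ|² = 0.271
ML = −10·log₁₀(1 − |Γ|²)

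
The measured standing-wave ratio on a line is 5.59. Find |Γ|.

|Γ| ≈ 0.697

|Γ| = (S − 1)/(S + 1) = (5.59 − 1)/(5.59 + 1) = 4.59/6.59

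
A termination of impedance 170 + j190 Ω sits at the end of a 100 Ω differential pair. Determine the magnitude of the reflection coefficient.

Γ = (Z_L − Z_0)/(Z_L + Z_0) = (70 + j190)/(270 + j190)
|Γ| = 202/330

|Γ| ≈ 0.613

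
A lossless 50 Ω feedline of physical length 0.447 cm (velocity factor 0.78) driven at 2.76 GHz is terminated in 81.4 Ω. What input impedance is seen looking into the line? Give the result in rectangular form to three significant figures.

λ = v/f = 0.78·c / 2.76 GHz = 0.0848 m
βl = 2π·l/λ = 2π × 0.0527 = 19°
tan(βl) = tan(19°) = 0.344
Z_in = Z_0·(Z_L + jZ_0·tanβl)/(Z_0 + jZ_L·tanβl)
     = 50·(81.4 + j17.2)/(50 + j28)

Z_in ≈ 69.3 − j21.6 Ω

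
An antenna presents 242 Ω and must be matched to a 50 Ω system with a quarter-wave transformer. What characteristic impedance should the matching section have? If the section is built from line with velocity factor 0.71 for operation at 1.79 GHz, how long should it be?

Z_qwt = √(Z_0·R_L) = √(50 × 242) = √12100
λ = 0.71·c/f = 0.119 m, so l = λ/4 = 0.0297 m

Z_qwt ≈ 110 Ω; length ≈ 2.97 cm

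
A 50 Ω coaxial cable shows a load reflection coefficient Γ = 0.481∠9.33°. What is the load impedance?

Z_L = Z_0·(1 + Γ)/(1 − Γ) = 50·(1.47 + j0.078)/(0.525 − j0.078)

Z_L ≈ 136 + j27.6 Ω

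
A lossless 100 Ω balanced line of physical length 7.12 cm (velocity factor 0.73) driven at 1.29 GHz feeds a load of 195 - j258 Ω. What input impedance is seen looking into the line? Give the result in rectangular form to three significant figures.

Z_in ≈ 188 + j255 Ω

λ = v/f = 0.73·c / 1.29 GHz = 0.17 m
βl = 2π·l/λ = 2π × 0.419 = 151°
tan(βl) = tan(151°) = -0.555
Z_in = Z_0·(Z_L + jZ_0·tanβl)/(Z_0 + jZ_L·tanβl)
     = 100·(195 − j313)/(-43.1 − j108)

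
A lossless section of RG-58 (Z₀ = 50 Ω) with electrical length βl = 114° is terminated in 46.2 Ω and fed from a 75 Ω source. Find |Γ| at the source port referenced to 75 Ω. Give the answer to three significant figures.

tan(βl) = -2.25
Z_in = Z_0·(Z_L + jZ_0·tanβl)/(Z_0 + jZ_L·tanβl) = 52.6 − j3.09 Ω
Γ_s = (Z_in − Z_s)/(Z_in + Z_s) = (-22.4 − j3.09)/(128 − j3.09), |Γ_s| = 0.177

|Γ| ≈ 0.177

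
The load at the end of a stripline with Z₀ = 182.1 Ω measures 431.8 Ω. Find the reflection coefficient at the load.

Γ = (Z_L − Z_0)/(Z_L + Z_0) = (431.8 − 182.1)/(431.8 + 182.1) = 249.7/613.9

Γ = 0.407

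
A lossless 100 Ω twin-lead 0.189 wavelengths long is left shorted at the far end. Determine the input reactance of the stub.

X_in ≈ 248 Ω (inductive)

βl = 2π × 0.189 = 68°
tan(βl) = 2.48
For a shorted stub, Z_in = jZ_0·tan(βl)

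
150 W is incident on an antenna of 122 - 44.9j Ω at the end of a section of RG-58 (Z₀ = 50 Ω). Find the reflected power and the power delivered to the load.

|Γ| = |(72 − j44.9)/(172 − j44.9)| = 0.477
|Γ|² = 0.228
P_refl = |Γ|²·P_inc = 34.2 W, P_del = (1 − |Γ|²)·P_inc = 116 W

P_reflected ≈ 34.2 W; P_delivered ≈ 116 W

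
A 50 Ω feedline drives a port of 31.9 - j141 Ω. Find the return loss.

RL ≈ 1.19 dB

Γ = (-18.1 − j141)/(81.9 − j141), |Γ| = 0.872
RL = −20·log₁₀|Γ| = −20·log₁₀(0.872)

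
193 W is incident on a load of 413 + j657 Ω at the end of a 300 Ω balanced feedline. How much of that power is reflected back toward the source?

P_reflected ≈ 91.2 W

|Γ| = |(113 + j657)/(713 + j657)| = 0.688
|Γ|² = 0.473
P_refl = |Γ|²·P_inc = 91.2 W, P_del = (1 − |Γ|²)·P_inc = 102 W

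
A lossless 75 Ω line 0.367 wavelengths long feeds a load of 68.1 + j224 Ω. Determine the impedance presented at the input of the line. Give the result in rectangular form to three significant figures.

Z_in ≈ 7.75 + j34.6 Ω

βl = 2π × 0.367 = 132°
tan(βl) = tan(132°) = -1.11
Z_in = Z_0·(Z_L + jZ_0·tanβl)/(Z_0 + jZ_L·tanβl)
     = 75·(68.1 + j141)/(323 − j75.3)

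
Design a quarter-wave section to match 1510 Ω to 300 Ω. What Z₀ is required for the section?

Z_qwt = √(Z_0·R_L) = √(300 × 1510) = √453000

Z_qwt ≈ 673 Ω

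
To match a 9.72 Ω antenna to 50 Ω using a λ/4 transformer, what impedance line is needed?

Z_qwt ≈ 22 Ω

Z_qwt = √(Z_0·R_L) = √(50 × 9.72) = √486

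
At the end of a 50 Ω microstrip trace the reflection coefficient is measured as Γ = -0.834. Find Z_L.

Z_L ≈ 4.53 Ω

Z_L = Z_0·(1 + Γ)/(1 − Γ) = 50·(0.166)/(1.83)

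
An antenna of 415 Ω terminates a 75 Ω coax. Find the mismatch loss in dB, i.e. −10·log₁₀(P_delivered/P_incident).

Γ = (415 − 75)/(415 + 75) = 0.694
|Γ|² = 0.481, so P_del/P_inc = 1 − |Γ|² = 0.519
ML = −10·log₁₀(1 − |Γ|²)

mismatch loss ≈ 2.85 dB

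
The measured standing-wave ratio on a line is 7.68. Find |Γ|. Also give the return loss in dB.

|Γ| = (S − 1)/(S + 1) = (7.68 − 1)/(7.68 + 1) = 6.68/8.68
RL = −20·log₁₀|Γ| = −20·log₁₀(0.77)

|Γ| ≈ 0.77; return loss ≈ 2.27 dB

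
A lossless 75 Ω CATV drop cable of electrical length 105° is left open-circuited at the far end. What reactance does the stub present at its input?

X_in ≈ 20.1 Ω (inductive)

tan(βl) = -3.73
For an open-circuited stub, Z_in = −jZ_0·cot(βl) = −jZ_0/tan(βl)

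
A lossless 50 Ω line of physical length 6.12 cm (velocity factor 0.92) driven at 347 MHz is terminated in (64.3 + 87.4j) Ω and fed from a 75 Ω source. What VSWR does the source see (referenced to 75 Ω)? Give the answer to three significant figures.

λ = v/f = 0.92·c / 347 MHz = 0.795 m
βl = 2π·l/λ = 2π × 0.0769 = 27.7°
tan(βl) = 0.525
Z_in = Z_0·(Z_L + jZ_0·tanβl)/(Z_0 + jZ_L·tanβl) = 177 − j73.6 Ω
Γ_s = (Z_in − Z_s)/(Z_in + Z_s) = (102 − j73.6)/(252 − j73.6), |Γ_s| = 0.48
VSWR = (1 + |Γ_s|)/(1 − |Γ_s|)

VSWR ≈ 2.84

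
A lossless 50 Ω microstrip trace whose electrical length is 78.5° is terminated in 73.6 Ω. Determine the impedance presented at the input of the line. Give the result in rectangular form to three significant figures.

tan(βl) = tan(78.5°) = 4.92
Z_in = Z_0·(Z_L + jZ_0·tanβl)/(Z_0 + jZ_L·tanβl)
     = 50·(73.6 + j246)/(50 + j362)

Z_in ≈ 34.7 − j5.38 Ω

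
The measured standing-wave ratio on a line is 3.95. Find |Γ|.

|Γ| = (S − 1)/(S + 1) = (3.95 − 1)/(3.95 + 1) = 2.95/4.95

|Γ| ≈ 0.596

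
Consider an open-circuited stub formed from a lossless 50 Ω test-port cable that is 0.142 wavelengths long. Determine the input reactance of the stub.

βl = 2π × 0.142 = 51.1°
tan(βl) = 1.24
For an open-circuited stub, Z_in = −jZ_0·cot(βl) = −jZ_0/tan(βl)

X_in ≈ -40.3 Ω (capacitive)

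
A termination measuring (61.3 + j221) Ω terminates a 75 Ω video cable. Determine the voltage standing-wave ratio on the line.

Γ = (Z_L − Z_0)/(Z_L + Z_0) = (-13.7 + j221)/(136.3 + j221)
|Γ| = 221/260 = 0.853
VSWR = (1 + |Γ|)/(1 − |Γ|) = 1.85/0.147

VSWR ≈ 12.6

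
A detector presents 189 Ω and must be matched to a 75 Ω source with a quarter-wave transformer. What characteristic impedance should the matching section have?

Z_qwt ≈ 119 Ω

Z_qwt = √(Z_0·R_L) = √(75 × 189) = √14180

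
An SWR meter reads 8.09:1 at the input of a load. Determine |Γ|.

|Γ| = (S − 1)/(S + 1) = (8.09 − 1)/(8.09 + 1) = 7.09/9.09

|Γ| ≈ 0.78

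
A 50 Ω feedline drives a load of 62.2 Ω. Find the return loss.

Γ = (62.2 − 50)/(62.2 + 50) = 0.109
RL = −20·log₁₀|Γ| = −20·log₁₀(0.109)

RL ≈ 19.3 dB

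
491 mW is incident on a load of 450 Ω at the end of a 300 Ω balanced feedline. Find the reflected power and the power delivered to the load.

Γ = (450 − 300)/(450 + 300) = 0.2
|Γ|² = 0.04
P_refl = |Γ|²·P_inc = 19.6 mW, P_del = (1 − |Γ|²)·P_inc = 471 mW

P_reflected ≈ 19.6 mW; P_delivered ≈ 471 mW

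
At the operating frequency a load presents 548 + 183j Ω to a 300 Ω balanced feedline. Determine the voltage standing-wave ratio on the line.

Γ = (Z_L − Z_0)/(Z_L + Z_0) = (248 + j183)/(848 + j183)
|Γ| = 308/868 = 0.355
VSWR = (1 + |Γ|)/(1 − |Γ|) = 1.36/0.645

VSWR ≈ 2.1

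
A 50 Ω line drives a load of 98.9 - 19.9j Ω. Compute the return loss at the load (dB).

RL ≈ 9.08 dB

Γ = (48.9 − j19.9)/(148.9 − j19.9), |Γ| = 0.351
RL = −20·log₁₀|Γ| = −20·log₁₀(0.351)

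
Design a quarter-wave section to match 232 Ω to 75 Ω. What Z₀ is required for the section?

Z_qwt = √(Z_0·R_L) = √(75 × 232) = √17400

Z_qwt ≈ 132 Ω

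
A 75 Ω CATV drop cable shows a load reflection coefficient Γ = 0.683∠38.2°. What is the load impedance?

Z_L = Z_0·(1 + Γ)/(1 − Γ) = 75·(1.54 + j0.422)/(0.463 − j0.422)

Z_L ≈ 102 + j161 Ω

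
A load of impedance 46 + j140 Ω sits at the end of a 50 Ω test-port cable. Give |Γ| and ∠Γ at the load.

Γ = (Z_L − Z_0)/(Z_L + Z_0) = (-4 + j140)/(96 + j140)
|Γ| = 140/170 = 0.825

Γ ≈ 0.825 ∠ 36.1°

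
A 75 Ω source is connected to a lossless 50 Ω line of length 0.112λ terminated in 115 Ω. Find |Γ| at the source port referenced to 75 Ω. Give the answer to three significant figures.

βl = 2π × 0.112 = 40.3°
tan(βl) = 0.849
Z_in = Z_0·(Z_L + jZ_0·tanβl)/(Z_0 + jZ_L·tanβl) = 41.1 − j37.8 Ω
Γ_s = (Z_in − Z_s)/(Z_in + Z_s) = (-33.9 − j37.8)/(116 − j37.8), |Γ_s| = 0.416

|Γ| ≈ 0.416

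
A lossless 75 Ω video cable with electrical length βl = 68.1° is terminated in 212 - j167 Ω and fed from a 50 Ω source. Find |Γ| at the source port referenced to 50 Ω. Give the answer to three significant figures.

|Γ| ≈ 0.537

tan(βl) = 2.49
Z_in = Z_0·(Z_L + jZ_0·tanβl)/(Z_0 + jZ_L·tanβl) = 16.5 − j14.8 Ω
Γ_s = (Z_in − Z_s)/(Z_in + Z_s) = (-33.5 − j14.8)/(66.5 − j14.8), |Γ_s| = 0.537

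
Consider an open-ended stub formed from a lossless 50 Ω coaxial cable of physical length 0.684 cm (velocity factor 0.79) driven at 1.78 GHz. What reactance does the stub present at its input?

X_in ≈ -149 Ω (capacitive)

λ = v/f = 0.79·c / 1.78 GHz = 0.133 m
βl = 2π·l/λ = 2π × 0.0514 = 18.5°
tan(βl) = 0.334
For an open-ended stub, Z_in = −jZ_0·cot(βl) = −jZ_0/tan(βl)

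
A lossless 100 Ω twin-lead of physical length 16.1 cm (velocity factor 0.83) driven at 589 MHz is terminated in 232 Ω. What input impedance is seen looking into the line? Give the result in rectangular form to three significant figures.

Z_in ≈ 76.6 + j72.1 Ω

λ = v/f = 0.83·c / 589 MHz = 0.423 m
βl = 2π·l/λ = 2π × 0.381 = 137°
tan(βl) = tan(137°) = -0.929
Z_in = Z_0·(Z_L + jZ_0·tanβl)/(Z_0 + jZ_L·tanβl)
     = 100·(232 − j92.9)/(100 − j216)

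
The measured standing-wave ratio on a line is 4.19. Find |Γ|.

|Γ| ≈ 0.615

|Γ| = (S − 1)/(S + 1) = (4.19 − 1)/(4.19 + 1) = 3.19/5.19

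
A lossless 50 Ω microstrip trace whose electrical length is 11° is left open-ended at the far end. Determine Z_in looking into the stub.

Z_in ≈ −j257 Ω

tan(βl) = 0.194
For an open-ended stub, Z_in = −jZ_0·cot(βl) = −jZ_0/tan(βl)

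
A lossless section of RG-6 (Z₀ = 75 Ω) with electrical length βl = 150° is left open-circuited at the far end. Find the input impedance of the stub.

Z_in ≈ +j130 Ω

tan(βl) = -0.577
For an open-circuited stub, Z_in = −jZ_0·cot(βl) = −jZ_0/tan(βl)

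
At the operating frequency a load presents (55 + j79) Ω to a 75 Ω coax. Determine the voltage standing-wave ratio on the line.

Γ = (Z_L − Z_0)/(Z_L + Z_0) = (-20 + j79)/(130 + j79)
|Γ| = 81.5/152 = 0.536
VSWR = (1 + |Γ|)/(1 − |Γ|) = 1.54/0.464

VSWR ≈ 3.31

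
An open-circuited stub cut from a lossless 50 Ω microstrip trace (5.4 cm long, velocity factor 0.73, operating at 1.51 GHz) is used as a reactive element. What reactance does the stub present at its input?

X_in ≈ 48.3 Ω (inductive)

λ = v/f = 0.73·c / 1.51 GHz = 0.145 m
βl = 2π·l/λ = 2π × 0.372 = 134°
tan(βl) = -1.03
For an open-circuited stub, Z_in = −jZ_0·cot(βl) = −jZ_0/tan(βl)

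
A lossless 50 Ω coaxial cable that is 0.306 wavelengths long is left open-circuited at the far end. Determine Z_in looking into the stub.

βl = 2π × 0.306 = 110°
tan(βl) = -2.72
For an open-circuited stub, Z_in = −jZ_0·cot(βl) = −jZ_0/tan(βl)

Z_in ≈ +j18.4 Ω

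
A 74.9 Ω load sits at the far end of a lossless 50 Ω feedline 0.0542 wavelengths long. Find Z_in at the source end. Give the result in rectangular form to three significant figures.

Z_in ≈ 65.8 − j17.2 Ω

βl = 2π × 0.0542 = 19.5°
tan(βl) = tan(19.5°) = 0.354
Z_in = Z_0·(Z_L + jZ_0·tanβl)/(Z_0 + jZ_L·tanβl)
     = 50·(74.9 + j17.7)/(50 + j26.5)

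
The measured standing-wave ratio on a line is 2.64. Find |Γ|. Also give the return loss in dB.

|Γ| = (S − 1)/(S + 1) = (2.64 − 1)/(2.64 + 1) = 1.64/3.64
RL = −20·log₁₀|Γ| = −20·log₁₀(0.451)

|Γ| ≈ 0.451; return loss ≈ 6.93 dB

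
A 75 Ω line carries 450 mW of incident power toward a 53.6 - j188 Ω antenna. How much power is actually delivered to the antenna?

P_delivered ≈ 139 mW

|Γ| = |(-21.4 − j188)/(128.6 − j188)| = 0.831
|Γ|² = 0.69
P_refl = |Γ|²·P_inc = 311 mW, P_del = (1 − |Γ|²)·P_inc = 139 mW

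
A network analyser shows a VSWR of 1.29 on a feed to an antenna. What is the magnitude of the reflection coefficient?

|Γ| ≈ 0.127

|Γ| = (S − 1)/(S + 1) = (1.29 − 1)/(1.29 + 1) = 0.29/2.29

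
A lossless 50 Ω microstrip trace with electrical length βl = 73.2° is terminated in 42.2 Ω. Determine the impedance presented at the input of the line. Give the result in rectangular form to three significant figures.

tan(βl) = tan(73.2°) = 3.31
Z_in = Z_0·(Z_L + jZ_0·tanβl)/(Z_0 + jZ_L·tanβl)
     = 50·(42.2 + j166)/(50 + j140)

Z_in ≈ 57.3 + j5.4 Ω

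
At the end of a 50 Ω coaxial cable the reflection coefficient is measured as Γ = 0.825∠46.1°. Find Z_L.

Z_L = Z_0·(1 + Γ)/(1 − Γ) = 50·(1.57 + j0.594)/(0.428 − j0.594)

Z_L ≈ 29.8 + j111 Ω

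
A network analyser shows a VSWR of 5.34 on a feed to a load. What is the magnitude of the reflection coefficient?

|Γ| = (S − 1)/(S + 1) = (5.34 − 1)/(5.34 + 1) = 4.34/6.34

|Γ| ≈ 0.685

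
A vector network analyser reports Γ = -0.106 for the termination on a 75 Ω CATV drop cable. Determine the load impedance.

Z_L ≈ 60.6 Ω

Z_L = Z_0·(1 + Γ)/(1 − Γ) = 75·(0.894)/(1.11)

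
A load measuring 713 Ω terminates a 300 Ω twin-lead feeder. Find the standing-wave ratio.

VSWR ≈ 2.38

For a purely resistive load, VSWR = R_L/Z_0 or Z_0/R_L (whichever > 1) = 713/300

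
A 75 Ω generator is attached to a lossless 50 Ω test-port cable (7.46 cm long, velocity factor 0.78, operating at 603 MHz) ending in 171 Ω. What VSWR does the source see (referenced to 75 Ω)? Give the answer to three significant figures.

VSWR ≈ 4.79

λ = v/f = 0.78·c / 603 MHz = 0.388 m
βl = 2π·l/λ = 2π × 0.192 = 69.2°
tan(βl) = 2.63
Z_in = Z_0·(Z_L + jZ_0·tanβl)/(Z_0 + jZ_L·tanβl) = 16.5 − j17.2 Ω
Γ_s = (Z_in − Z_s)/(Z_in + Z_s) = (-58.5 − j17.2)/(91.5 − j17.2), |Γ_s| = 0.654
VSWR = (1 + |Γ_s|)/(1 − |Γ_s|)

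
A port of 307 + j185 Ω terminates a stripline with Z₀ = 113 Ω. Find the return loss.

Γ = (194 + j185)/(420 + j185), |Γ| = 0.584
RL = −20·log₁₀|Γ| = −20·log₁₀(0.584)

RL ≈ 4.67 dB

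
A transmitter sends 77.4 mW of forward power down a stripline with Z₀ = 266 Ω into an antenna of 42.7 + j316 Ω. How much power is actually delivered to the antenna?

|Γ| = |(-223.3 + j316)/(308.7 + j316)| = 0.876
|Γ|² = 0.767
P_refl = |Γ|²·P_inc = 59.4 mW, P_del = (1 − |Γ|²)·P_inc = 18 mW

P_delivered ≈ 18 mW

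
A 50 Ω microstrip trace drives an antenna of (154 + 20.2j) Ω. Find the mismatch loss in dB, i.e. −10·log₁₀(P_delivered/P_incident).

mismatch loss ≈ 1.35 dB

Γ = (104 + j20.2)/(204 + j20.2), |Γ| = 0.517
|Γ|² = 0.267, so P_del/P_inc = 1 − |Γ|² = 0.733
ML = −10·log₁₀(1 − |Γ|²)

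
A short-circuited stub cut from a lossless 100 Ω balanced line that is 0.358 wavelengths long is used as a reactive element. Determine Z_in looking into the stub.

Z_in ≈ −j124 Ω

βl = 2π × 0.358 = 129°
tan(βl) = -1.24
For a short-circuited stub, Z_in = jZ_0·tan(βl)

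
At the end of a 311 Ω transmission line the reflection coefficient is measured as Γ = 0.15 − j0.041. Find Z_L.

Z_L ≈ 419 − j35.2 Ω

Z_L = Z_0·(1 + Γ)/(1 − Γ) = 311·(1.15 − j0.041)/(0.85 + j0.041)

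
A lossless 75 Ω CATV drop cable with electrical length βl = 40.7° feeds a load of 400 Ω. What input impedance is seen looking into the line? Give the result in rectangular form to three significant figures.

Z_in ≈ 31.6 − j80.3 Ω

tan(βl) = tan(40.7°) = 0.86
Z_in = Z_0·(Z_L + jZ_0·tanβl)/(Z_0 + jZ_L·tanβl)
     = 75·(400 + j64.5)/(75 + j344)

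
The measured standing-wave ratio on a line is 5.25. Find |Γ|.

|Γ| = (S − 1)/(S + 1) = (5.25 − 1)/(5.25 + 1) = 4.25/6.25

|Γ| ≈ 0.68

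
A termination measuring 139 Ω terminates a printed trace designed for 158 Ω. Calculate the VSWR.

Γ = (139 − 158)/(139 + 158) = -0.064
VSWR = (1 + 0.064)/(1 − 0.064)

VSWR ≈ 1.14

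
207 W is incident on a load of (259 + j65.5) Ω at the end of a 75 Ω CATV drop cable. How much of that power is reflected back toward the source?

|Γ| = |(184 + j65.5)/(334 + j65.5)| = 0.574
|Γ|² = 0.329
P_refl = |Γ|²·P_inc = 68.2 W, P_del = (1 − |Γ|²)·P_inc = 139 W

P_reflected ≈ 68.2 W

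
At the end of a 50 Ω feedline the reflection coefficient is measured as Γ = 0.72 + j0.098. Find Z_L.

Z_L ≈ 268 + j111 Ω

Z_L = Z_0·(1 + Γ)/(1 − Γ) = 50·(1.72 + j0.098)/(0.28 − j0.098)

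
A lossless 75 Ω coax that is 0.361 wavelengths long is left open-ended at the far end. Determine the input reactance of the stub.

βl = 2π × 0.361 = 130°
tan(βl) = -1.19
For an open-ended stub, Z_in = −jZ_0·cot(βl) = −jZ_0/tan(βl)

X_in ≈ 62.8 Ω (inductive)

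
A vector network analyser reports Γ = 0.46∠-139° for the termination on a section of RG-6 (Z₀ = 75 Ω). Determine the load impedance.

Z_L = Z_0·(1 + Γ)/(1 − Γ) = 75·(0.653 − j0.302)/(1.35 + j0.302)

Z_L ≈ 31 − j23.8 Ω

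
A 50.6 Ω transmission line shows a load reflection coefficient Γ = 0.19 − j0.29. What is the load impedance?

Z_L = Z_0·(1 + Γ)/(1 − Γ) = 50.6·(1.19 − j0.29)/(0.81 + j0.29)

Z_L ≈ 60.1 − j39.6 Ω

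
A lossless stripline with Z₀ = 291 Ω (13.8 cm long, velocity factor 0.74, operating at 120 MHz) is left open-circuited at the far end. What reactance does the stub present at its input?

λ = v/f = 0.74·c / 120 MHz = 1.85 m
βl = 2π·l/λ = 2π × 0.0746 = 26.9°
tan(βl) = 0.506
For an open-circuited stub, Z_in = −jZ_0·cot(βl) = −jZ_0/tan(βl)

X_in ≈ -575 Ω (capacitive)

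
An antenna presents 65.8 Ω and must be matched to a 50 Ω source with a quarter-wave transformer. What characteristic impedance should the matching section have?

Z_qwt = √(Z_0·R_L) = √(50 × 65.8) = √3290

Z_qwt ≈ 57.4 Ω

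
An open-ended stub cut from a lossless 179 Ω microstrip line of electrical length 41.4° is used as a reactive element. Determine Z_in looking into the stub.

Z_in ≈ −j203 Ω

tan(βl) = 0.882
For an open-ended stub, Z_in = −jZ_0·cot(βl) = −jZ_0/tan(βl)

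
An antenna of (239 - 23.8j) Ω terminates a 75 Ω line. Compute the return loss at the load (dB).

RL ≈ 5.58 dB

Γ = (164 − j23.8)/(314 − j23.8), |Γ| = 0.526
RL = −20·log₁₀|Γ| = −20·log₁₀(0.526)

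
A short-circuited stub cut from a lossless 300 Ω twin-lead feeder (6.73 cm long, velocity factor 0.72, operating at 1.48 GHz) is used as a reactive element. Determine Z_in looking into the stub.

Z_in ≈ −j74.8 Ω

λ = v/f = 0.72·c / 1.48 GHz = 0.146 m
βl = 2π·l/λ = 2π × 0.461 = 166°
tan(βl) = -0.249
For a short-circuited stub, Z_in = jZ_0·tan(βl)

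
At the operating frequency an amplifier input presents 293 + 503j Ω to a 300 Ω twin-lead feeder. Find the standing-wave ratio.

Γ = (Z_L − Z_0)/(Z_L + Z_0) = (-7 + j503)/(593 + j503)
|Γ| = 503/778 = 0.647
VSWR = (1 + |Γ|)/(1 − |Γ|) = 1.65/0.353

VSWR ≈ 4.66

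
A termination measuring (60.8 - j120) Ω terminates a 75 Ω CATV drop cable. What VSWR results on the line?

VSWR ≈ 5

Γ = (Z_L − Z_0)/(Z_L + Z_0) = (-14.2 − j120)/(135.8 − j120)
|Γ| = 121/181 = 0.667
VSWR = (1 + |Γ|)/(1 − |Γ|) = 1.67/0.333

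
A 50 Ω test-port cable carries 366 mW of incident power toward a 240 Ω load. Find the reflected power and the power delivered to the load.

P_reflected ≈ 157 mW; P_delivered ≈ 209 mW

Γ = (240 − 50)/(240 + 50) = 0.655
|Γ|² = 0.429
P_refl = |Γ|²·P_inc = 157 mW, P_del = (1 − |Γ|²)·P_inc = 209 mW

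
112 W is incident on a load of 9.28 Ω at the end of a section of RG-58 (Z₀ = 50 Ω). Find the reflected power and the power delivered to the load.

Γ = (9.28 − 50)/(9.28 + 50) = -0.687
|Γ|² = 0.472
P_refl = |Γ|²·P_inc = 52.8 W, P_del = (1 − |Γ|²)·P_inc = 59.2 W

P_reflected ≈ 52.8 W; P_delivered ≈ 59.2 W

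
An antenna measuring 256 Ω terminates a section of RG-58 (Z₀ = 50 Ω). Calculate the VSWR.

For a purely resistive load, VSWR = R_L/Z_0 or Z_0/R_L (whichever > 1) = 256/50

VSWR ≈ 5.12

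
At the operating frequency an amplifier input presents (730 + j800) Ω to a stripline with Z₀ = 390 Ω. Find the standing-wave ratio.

VSWR ≈ 4.43

Γ = (Z_L − Z_0)/(Z_L + Z_0) = (340 + j800)/(1120 + j800)
|Γ| = 869/1380 = 0.632
VSWR = (1 + |Γ|)/(1 − |Γ|) = 1.63/0.368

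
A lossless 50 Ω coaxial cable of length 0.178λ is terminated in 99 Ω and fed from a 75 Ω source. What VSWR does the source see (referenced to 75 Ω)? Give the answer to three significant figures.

VSWR ≈ 2.7

βl = 2π × 0.178 = 64.1°
tan(βl) = 2.06
Z_in = Z_0·(Z_L + jZ_0·tanβl)/(Z_0 + jZ_L·tanβl) = 29.4 − j17.1 Ω
Γ_s = (Z_in − Z_s)/(Z_in + Z_s) = (-45.6 − j17.1)/(104 − j17.1), |Γ_s| = 0.46
VSWR = (1 + |Γ_s|)/(1 − |Γ_s|)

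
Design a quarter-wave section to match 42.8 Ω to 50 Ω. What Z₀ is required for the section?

Z_qwt ≈ 46.3 Ω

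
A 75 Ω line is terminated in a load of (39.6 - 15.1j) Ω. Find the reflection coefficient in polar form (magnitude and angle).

Γ = (Z_L − Z_0)/(Z_L + Z_0) = (-35.4 − j15.1)/(114.6 − j15.1)
|Γ| = 38.5/116 = 0.333

Γ ≈ 0.333 ∠ -149°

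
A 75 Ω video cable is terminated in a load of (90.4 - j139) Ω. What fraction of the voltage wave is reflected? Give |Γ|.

Γ = (Z_L − Z_0)/(Z_L + Z_0) = (15.4 − j139)/(165.4 − j139)
|Γ| = 140/216

|Γ| ≈ 0.647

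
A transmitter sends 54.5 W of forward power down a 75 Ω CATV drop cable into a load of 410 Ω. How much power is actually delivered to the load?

Γ = (410 − 75)/(410 + 75) = 0.691
|Γ|² = 0.477
P_refl = |Γ|²·P_inc = 26 W, P_del = (1 − |Γ|²)·P_inc = 28.5 W

P_delivered ≈ 28.5 W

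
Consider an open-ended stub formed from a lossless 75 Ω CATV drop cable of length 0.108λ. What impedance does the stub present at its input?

βl = 2π × 0.108 = 38.9°
tan(βl) = 0.806
For an open-ended stub, Z_in = −jZ_0·cot(βl) = −jZ_0/tan(βl)

Z_in ≈ −j93 Ω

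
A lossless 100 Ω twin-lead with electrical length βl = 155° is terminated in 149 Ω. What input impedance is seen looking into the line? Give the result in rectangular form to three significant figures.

tan(βl) = tan(155°) = -0.466
Z_in = Z_0·(Z_L + jZ_0·tanβl)/(Z_0 + jZ_L·tanβl)
     = 100·(149 − j46.6)/(100 − j69.5)

Z_in ≈ 122 + j38.4 Ω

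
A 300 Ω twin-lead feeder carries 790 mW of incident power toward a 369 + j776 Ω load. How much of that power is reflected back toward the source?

|Γ| = |(69 + j776)/(669 + j776)| = 0.76
|Γ|² = 0.578
P_refl = |Γ|²·P_inc = 457 mW, P_del = (1 − |Γ|²)·P_inc = 333 mW

P_reflected ≈ 457 mW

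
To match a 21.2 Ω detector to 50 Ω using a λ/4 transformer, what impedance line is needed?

Z_qwt = √(Z_0·R_L) = √(50 × 21.2) = √1060

Z_qwt ≈ 32.6 Ω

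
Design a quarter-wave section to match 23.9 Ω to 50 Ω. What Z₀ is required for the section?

Z_qwt ≈ 34.6 Ω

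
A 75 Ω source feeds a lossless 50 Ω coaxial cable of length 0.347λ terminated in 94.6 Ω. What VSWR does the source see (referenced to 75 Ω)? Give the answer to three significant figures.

VSWR ≈ 2.4

βl = 2π × 0.347 = 125°
tan(βl) = -1.43
Z_in = Z_0·(Z_L + jZ_0·tanβl)/(Z_0 + jZ_L·tanβl) = 34.6 + j22.1 Ω
Γ_s = (Z_in − Z_s)/(Z_in + Z_s) = (-40.4 + j22.1)/(110 + j22.1), |Γ_s| = 0.412
VSWR = (1 + |Γ_s|)/(1 − |Γ_s|)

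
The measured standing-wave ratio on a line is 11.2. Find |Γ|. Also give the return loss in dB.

|Γ| = (S − 1)/(S + 1) = (11.2 − 1)/(11.2 + 1) = 10.2/12.2
RL = −20·log₁₀|Γ| = −20·log₁₀(0.836)

|Γ| ≈ 0.836; return loss ≈ 1.56 dB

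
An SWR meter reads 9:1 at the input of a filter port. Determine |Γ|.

|Γ| = (S − 1)/(S + 1) = (9 − 1)/(9 + 1) = 8/10

|Γ| ≈ 0.8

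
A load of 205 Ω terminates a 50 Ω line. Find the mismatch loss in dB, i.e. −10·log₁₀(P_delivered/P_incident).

Γ = (205 − 50)/(205 + 50) = 0.608
|Γ|² = 0.369, so P_del/P_inc = 1 − |Γ|² = 0.631
ML = −10·log₁₀(1 − |Γ|²)

mismatch loss ≈ 2 dB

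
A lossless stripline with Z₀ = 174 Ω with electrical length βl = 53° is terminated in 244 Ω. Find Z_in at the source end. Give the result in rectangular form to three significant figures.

Z_in ≈ 151 − j50 Ω

tan(βl) = tan(53°) = 1.33
Z_in = Z_0·(Z_L + jZ_0·tanβl)/(Z_0 + jZ_L·tanβl)
     = 174·(244 + j231)/(174 + j324)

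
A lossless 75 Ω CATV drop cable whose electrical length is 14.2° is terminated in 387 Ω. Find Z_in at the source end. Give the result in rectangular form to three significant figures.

Z_in ≈ 152 − j180 Ω

tan(βl) = tan(14.2°) = 0.253
Z_in = Z_0·(Z_L + jZ_0·tanβl)/(Z_0 + jZ_L·tanβl)
     = 75·(387 + j19)/(75 + j97.9)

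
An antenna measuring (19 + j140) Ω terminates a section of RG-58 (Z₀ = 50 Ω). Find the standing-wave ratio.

Γ = (Z_L − Z_0)/(Z_L + Z_0) = (-31 + j140)/(69 + j140)
|Γ| = 143/156 = 0.919
VSWR = (1 + |Γ|)/(1 − |Γ|) = 1.92/0.0813

VSWR ≈ 23.6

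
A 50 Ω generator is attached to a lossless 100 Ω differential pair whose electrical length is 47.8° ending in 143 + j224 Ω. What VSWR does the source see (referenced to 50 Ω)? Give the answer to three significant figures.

VSWR ≈ 8.96

tan(βl) = 1.1
Z_in = Z_0·(Z_L + jZ_0·tanβl)/(Z_0 + jZ_L·tanβl) = 68.2 − j154 Ω
Γ_s = (Z_in − Z_s)/(Z_in + Z_s) = (18.2 − j154)/(118 − j154), |Γ_s| = 0.799
VSWR = (1 + |Γ_s|)/(1 − |Γ_s|)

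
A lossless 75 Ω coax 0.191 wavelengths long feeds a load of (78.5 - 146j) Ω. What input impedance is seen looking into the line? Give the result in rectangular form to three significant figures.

Z_in ≈ 13.8 + j1.63 Ω

βl = 2π × 0.191 = 68.8°
tan(βl) = tan(68.8°) = 2.57
Z_in = Z_0·(Z_L + jZ_0·tanβl)/(Z_0 + jZ_L·tanβl)
     = 75·(78.5 + j47)/(451 + j202)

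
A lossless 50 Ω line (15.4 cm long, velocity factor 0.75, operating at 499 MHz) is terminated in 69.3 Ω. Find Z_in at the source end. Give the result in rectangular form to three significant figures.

λ = v/f = 0.75·c / 499 MHz = 0.451 m
βl = 2π·l/λ = 2π × 0.342 = 123°
tan(βl) = tan(123°) = -1.54
Z_in = Z_0·(Z_L + jZ_0·tanβl)/(Z_0 + jZ_L·tanβl)
     = 50·(69.3 − j77.1)/(50 − j107)

Z_in ≈ 42 + j12.8 Ω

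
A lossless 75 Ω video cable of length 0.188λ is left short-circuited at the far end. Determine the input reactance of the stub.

βl = 2π × 0.188 = 67.7°
tan(βl) = 2.44
For a short-circuited stub, Z_in = jZ_0·tan(βl)

X_in ≈ 183 Ω (inductive)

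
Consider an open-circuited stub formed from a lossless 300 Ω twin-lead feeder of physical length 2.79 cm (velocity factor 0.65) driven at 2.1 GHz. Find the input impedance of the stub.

λ = v/f = 0.65·c / 2.1 GHz = 0.0929 m
βl = 2π·l/λ = 2π × 0.3 = 108°
tan(βl) = -3.05
For an open-circuited stub, Z_in = −jZ_0·cot(βl) = −jZ_0/tan(βl)

Z_in ≈ +j98.4 Ω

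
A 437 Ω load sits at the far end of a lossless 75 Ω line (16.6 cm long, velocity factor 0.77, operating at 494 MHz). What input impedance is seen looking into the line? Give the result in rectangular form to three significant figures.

λ = v/f = 0.77·c / 494 MHz = 0.468 m
βl = 2π·l/λ = 2π × 0.355 = 128°
tan(βl) = tan(128°) = -1.29
Z_in = Z_0·(Z_L + jZ_0·tanβl)/(Z_0 + jZ_L·tanβl)
     = 75·(437 − j96.7)/(75 − j563)

Z_in ≈ 20.3 + j55.5 Ω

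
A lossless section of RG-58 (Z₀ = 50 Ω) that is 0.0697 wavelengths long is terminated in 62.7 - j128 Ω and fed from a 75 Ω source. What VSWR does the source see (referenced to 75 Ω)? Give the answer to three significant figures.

VSWR ≈ 7.54

βl = 2π × 0.0697 = 25.1°
tan(βl) = 0.468
Z_in = Z_0·(Z_L + jZ_0·tanβl)/(Z_0 + jZ_L·tanβl) = 14.8 − j51.5 Ω
Γ_s = (Z_in − Z_s)/(Z_in + Z_s) = (-60.2 − j51.5)/(89.8 − j51.5), |Γ_s| = 0.766
VSWR = (1 + |Γ_s|)/(1 − |Γ_s|)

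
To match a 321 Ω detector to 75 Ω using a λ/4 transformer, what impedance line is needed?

Z_qwt = √(Z_0·R_L) = √(75 × 321) = √24080

Z_qwt ≈ 155 Ω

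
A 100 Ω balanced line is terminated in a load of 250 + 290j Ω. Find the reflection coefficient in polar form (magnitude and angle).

Γ = (Z_L − Z_0)/(Z_L + Z_0) = (150 + j290)/(350 + j290)
|Γ| = 326/455 = 0.718

Γ ≈ 0.718 ∠ 23°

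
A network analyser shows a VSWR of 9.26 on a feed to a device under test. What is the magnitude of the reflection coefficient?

|Γ| = (S − 1)/(S + 1) = (9.26 − 1)/(9.26 + 1) = 8.26/10.3

|Γ| ≈ 0.805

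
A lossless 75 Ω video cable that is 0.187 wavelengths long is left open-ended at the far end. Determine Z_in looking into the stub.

Z_in ≈ −j31.3 Ω

βl = 2π × 0.187 = 67.3°
tan(βl) = 2.39
For an open-ended stub, Z_in = −jZ_0·cot(βl) = −jZ_0/tan(βl)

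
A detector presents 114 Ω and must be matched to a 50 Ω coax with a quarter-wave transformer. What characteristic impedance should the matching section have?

Z_qwt = √(Z_0·R_L) = √(50 × 114) = √5700

Z_qwt ≈ 75.5 Ω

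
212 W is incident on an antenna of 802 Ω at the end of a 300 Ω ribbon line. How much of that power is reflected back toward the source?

P_reflected ≈ 44 W

Γ = (802 − 300)/(802 + 300) = 0.456
|Γ|² = 0.208
P_refl = |Γ|²·P_inc = 44 W, P_del = (1 − |Γ|²)·P_inc = 168 W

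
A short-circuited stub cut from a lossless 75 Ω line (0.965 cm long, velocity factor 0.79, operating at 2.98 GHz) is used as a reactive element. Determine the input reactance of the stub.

X_in ≈ 71.6 Ω (inductive)

λ = v/f = 0.79·c / 2.98 GHz = 0.0795 m
βl = 2π·l/λ = 2π × 0.121 = 43.7°
tan(βl) = 0.955
For a short-circuited stub, Z_in = jZ_0·tan(βl)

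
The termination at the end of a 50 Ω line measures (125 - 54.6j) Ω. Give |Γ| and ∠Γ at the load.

Γ ≈ 0.506 ∠ -18.7°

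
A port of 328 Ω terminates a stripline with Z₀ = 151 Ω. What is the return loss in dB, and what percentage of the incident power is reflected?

RL ≈ 8.65 dB; 13.7% of incident power reflected

Γ = (328 − 151)/(328 + 151) = 0.37
RL = −20·log₁₀(0.37) = 8.65 dB
P_refl/P_inc = |Γ|² = 0.137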